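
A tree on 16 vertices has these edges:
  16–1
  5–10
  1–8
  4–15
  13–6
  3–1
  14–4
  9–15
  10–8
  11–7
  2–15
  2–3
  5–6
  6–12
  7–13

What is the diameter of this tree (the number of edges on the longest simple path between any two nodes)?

12

A longest path is 14–4–15–2–3–1–8–10–5–6–13–7–11, with 12 edges.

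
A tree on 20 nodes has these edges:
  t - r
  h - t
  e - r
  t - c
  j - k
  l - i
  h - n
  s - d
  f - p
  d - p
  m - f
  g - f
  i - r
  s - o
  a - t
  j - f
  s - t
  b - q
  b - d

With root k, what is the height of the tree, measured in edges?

A deepest node is l, reached by k → j → f → p → d → s → t → r → i → l.
That path has 9 edges, so the height is 9.

9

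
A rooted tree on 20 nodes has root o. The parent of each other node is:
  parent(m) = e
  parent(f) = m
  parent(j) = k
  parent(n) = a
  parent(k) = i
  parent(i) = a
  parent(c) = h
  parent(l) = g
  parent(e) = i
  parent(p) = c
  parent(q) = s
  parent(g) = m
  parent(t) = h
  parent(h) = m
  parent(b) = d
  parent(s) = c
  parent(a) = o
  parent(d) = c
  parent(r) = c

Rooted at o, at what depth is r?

Path from o to r: o – a – i – e – m – h – c – r, which has 7 edges.

7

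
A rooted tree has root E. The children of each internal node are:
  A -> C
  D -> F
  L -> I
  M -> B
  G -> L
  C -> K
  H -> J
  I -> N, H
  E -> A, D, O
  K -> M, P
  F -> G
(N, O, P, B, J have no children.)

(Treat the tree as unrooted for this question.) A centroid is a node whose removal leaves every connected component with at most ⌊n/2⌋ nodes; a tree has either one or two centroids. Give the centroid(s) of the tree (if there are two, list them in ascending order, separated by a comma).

D, E

Delete E: the remaining components have sizes 8, 6, 1. Max 8 ≤ 8, so E is a centroid.
D is adjacent to E and is also a centroid (the largest component after removing it is likewise 8).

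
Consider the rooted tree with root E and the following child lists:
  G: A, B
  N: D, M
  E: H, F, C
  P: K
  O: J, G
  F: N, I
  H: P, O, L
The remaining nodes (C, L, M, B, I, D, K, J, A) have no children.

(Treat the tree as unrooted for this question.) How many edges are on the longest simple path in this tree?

7

Starting from D, a farthest node is B at distance 7.
One longest path: D - N - F - E - H - O - G - B.
So the diameter is 7.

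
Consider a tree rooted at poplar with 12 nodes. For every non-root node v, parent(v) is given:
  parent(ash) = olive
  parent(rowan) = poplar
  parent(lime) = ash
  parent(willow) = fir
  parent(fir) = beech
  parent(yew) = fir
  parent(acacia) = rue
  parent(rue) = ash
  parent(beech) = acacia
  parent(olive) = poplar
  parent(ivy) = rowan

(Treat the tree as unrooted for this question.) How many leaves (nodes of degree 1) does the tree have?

4

Degree-1 nodes: ivy, lime, willow, yew — 4 of them.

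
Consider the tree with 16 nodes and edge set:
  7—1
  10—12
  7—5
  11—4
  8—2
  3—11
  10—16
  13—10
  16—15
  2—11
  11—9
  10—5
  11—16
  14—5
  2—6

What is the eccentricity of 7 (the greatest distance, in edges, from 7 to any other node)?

6

Distances from 7 peak at 6, attained at 6 (8 also at distance 6).
7 – 5 – 10 – 16 – 11 – 2 – 6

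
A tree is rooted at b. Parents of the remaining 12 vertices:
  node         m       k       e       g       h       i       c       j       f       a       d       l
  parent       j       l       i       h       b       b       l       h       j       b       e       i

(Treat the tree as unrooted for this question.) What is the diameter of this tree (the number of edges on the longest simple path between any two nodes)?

6

BFS from k reaches f last, at distance 6; BFS from f confirms no node is farther.
Path: k-l-i-b-h-j-f.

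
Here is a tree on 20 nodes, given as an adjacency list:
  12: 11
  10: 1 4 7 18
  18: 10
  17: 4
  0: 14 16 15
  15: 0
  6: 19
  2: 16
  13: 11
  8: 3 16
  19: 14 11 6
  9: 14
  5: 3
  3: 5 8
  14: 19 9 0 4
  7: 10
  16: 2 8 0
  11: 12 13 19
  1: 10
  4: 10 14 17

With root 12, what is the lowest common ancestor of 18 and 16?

14

18's ancestor chain is 18, 10, 4, 14, 19, 11, 12 and 16's is 16, 0, 14, 19, 11, 12; they first meet at 14.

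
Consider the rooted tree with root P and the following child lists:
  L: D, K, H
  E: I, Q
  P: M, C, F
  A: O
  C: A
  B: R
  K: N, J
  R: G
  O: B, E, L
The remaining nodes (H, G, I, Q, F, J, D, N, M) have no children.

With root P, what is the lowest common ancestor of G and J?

O

G's ancestor chain is G, R, B, O, A, C, P and J's is J, K, L, O, A, C, P; they first meet at O.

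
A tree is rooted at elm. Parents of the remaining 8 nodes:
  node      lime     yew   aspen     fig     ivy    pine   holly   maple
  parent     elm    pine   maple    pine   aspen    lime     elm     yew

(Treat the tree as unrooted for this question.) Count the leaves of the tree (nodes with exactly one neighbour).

The leaves are fig, holly, ivy.
That is 3 leaves.

3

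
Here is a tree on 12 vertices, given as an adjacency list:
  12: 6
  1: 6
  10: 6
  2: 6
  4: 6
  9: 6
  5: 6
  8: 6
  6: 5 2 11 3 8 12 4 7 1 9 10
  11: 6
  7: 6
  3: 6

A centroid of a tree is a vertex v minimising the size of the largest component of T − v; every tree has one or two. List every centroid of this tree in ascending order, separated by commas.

Delete 6: the remaining components have sizes 1, 1, 1, 1, 1, 1, 1, 1, 1, 1, 1. Max 1 ≤ 6, so 6 is a centroid.
No neighbour of 6 does as well, so 6 is the unique centroid.

6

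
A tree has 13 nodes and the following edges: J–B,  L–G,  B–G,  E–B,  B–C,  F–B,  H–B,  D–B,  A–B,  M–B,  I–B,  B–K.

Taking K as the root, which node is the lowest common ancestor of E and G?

Path E→root: E B K; path G→root: G B K.
First common node: B.

B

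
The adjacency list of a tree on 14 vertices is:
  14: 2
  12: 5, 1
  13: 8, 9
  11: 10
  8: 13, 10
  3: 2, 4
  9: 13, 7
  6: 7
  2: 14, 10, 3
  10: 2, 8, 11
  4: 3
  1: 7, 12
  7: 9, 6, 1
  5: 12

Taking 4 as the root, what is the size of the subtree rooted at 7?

Descendants of 7 (including itself): 7, 6, 1, 12, 5. That's 5.

5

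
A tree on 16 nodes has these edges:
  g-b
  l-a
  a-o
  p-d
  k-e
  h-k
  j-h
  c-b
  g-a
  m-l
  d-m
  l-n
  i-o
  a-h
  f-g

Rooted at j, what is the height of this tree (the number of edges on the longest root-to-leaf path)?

p sits deepest: j–h–a–l–m–d–p — 6 edges from the root.

6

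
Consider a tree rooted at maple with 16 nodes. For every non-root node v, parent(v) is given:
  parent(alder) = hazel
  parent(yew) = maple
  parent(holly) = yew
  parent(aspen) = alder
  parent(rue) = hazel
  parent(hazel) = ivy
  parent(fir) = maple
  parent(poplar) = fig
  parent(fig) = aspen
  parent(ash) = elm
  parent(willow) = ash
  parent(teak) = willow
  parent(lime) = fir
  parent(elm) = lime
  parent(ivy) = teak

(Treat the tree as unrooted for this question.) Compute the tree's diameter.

BFS from holly reaches poplar last, at distance 14; BFS from poplar confirms no node is farther.
Path: holly-yew-maple-fir-lime-elm-ash-willow-teak-ivy-hazel-alder-aspen-fig-poplar.

14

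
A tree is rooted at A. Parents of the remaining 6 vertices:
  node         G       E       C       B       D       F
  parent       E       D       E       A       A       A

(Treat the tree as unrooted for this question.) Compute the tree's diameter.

4

A longest path is B – A – D – E – C, with 4 edges.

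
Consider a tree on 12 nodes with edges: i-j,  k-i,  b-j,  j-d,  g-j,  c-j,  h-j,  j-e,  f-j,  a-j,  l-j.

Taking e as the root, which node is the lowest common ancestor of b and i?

Path b→root: b j e; path i→root: i j e.
First common node: j.

j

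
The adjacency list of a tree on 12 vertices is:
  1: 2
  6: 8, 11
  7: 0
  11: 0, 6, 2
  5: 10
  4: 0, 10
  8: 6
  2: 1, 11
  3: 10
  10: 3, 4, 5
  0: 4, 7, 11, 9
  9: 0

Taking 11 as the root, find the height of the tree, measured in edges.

4

A deepest node is 5, reached by 11 → 0 → 4 → 10 → 5.
That path has 4 edges, so the height is 4.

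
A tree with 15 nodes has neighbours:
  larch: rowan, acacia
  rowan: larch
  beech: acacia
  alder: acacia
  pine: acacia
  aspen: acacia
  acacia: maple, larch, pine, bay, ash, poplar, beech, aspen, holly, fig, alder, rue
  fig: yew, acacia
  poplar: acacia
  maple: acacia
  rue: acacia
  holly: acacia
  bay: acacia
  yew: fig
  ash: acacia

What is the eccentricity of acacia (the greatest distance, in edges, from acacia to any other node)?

A farthest node from acacia is yew (rowan also at distance 2).
The path acacia – fig – yew has 2 edges.

2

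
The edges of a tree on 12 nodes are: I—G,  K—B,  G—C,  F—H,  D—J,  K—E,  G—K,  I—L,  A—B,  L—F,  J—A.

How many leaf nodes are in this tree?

Exactly 4 nodes have a single neighbour: C, D, E, H.

4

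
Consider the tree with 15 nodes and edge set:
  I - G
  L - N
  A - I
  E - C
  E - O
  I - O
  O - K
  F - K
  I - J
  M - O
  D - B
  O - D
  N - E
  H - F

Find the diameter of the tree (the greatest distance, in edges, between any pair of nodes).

6

Starting from H, a farthest node is L at distance 6.
One longest path: H-F-K-O-E-N-L.
So the diameter is 6.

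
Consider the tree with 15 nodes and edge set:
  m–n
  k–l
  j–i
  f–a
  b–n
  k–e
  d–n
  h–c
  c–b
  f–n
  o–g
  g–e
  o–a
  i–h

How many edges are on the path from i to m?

5

The path is i–h–c–b–n–m, which has 5 edges.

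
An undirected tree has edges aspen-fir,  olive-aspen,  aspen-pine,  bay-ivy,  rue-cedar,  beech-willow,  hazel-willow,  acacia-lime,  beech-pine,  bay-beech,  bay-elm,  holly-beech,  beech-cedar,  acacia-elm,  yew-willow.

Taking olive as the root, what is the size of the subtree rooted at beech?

12

beech's subtree: {beech, bay, willow, holly, cedar, elm, ivy, yew, hazel, rue, acacia, lime}, size 12.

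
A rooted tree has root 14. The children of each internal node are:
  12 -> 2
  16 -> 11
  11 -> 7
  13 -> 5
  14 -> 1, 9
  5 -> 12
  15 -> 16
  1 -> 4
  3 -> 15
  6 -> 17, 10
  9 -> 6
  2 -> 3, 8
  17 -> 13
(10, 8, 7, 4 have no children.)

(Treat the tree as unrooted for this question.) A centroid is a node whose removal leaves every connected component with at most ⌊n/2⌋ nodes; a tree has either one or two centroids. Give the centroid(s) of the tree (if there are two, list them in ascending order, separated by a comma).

5

Removing 5 splits the tree into components of sizes 8, 8; the largest is 8 ≤ ⌊17/2⌋ = 8.
Every other node leaves some component of size > 8, so the centroid is unique.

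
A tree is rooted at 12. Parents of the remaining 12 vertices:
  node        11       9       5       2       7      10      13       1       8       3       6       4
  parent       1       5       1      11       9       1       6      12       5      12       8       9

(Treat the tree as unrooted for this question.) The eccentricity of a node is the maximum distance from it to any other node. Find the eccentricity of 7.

5

A farthest node from 7 is 3 (13, 2 also at distance 5).
The path 7–9–5–1–12–3 has 5 edges.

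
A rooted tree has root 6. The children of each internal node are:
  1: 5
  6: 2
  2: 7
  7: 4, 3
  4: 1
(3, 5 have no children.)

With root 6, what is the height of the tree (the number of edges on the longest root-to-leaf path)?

5

5 sits deepest: 6-2-7-4-1-5 — 5 edges from the root.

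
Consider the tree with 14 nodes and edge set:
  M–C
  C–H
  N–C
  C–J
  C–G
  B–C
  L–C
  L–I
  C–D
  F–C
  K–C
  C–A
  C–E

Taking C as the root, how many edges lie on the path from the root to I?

2

Path from C to I: C–L–I, which has 2 edges.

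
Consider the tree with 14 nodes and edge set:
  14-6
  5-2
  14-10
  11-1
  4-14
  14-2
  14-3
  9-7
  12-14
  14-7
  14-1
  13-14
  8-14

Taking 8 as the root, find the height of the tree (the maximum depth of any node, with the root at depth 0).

3

11 sits deepest: 8–14–1–11 — 3 edges from the root.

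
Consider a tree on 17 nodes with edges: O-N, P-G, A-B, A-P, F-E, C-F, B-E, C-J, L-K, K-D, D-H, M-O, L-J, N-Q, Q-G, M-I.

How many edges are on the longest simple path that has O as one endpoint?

14

A farthest node from O is H.
The path O – N – Q – G – P – A – B – E – F – C – J – L – K – D – H has 14 edges.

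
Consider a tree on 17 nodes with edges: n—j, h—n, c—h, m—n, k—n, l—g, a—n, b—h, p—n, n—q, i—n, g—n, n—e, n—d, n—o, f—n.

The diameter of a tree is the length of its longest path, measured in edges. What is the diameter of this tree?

4

A longest path is l-g-n-h-b, with 4 edges.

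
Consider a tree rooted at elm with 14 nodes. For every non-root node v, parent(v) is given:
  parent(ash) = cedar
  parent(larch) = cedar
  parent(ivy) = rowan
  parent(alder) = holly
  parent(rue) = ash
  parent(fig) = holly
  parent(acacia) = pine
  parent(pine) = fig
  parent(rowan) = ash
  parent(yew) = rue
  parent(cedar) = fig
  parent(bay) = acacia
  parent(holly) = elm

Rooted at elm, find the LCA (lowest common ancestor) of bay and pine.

Path bay→root: bay acacia pine fig holly elm; path pine→root: pine fig holly elm.
First common node: pine.

pine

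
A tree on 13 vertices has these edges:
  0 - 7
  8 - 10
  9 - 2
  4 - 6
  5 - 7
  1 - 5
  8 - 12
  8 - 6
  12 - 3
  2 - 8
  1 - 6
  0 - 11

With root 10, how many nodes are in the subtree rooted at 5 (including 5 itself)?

Descendants of 5 (including itself): 5, 7, 0, 11. That's 4.

4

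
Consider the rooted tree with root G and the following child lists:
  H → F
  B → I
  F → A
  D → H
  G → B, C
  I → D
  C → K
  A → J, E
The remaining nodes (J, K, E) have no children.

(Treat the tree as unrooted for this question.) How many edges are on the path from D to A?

D - H - F - A: 3 edges.

3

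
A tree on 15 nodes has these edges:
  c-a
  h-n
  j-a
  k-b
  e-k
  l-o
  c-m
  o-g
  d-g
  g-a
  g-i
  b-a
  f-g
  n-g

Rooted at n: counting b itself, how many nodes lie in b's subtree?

3

Descendants of b (including itself): b, k, e. That's 3.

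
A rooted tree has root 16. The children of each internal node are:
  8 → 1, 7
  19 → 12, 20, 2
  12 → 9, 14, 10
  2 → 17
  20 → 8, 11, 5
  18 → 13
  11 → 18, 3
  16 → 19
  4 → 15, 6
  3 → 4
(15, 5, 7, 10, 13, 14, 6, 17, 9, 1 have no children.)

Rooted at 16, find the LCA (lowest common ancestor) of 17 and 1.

Ancestors of 17 (toward the root): 17, 2, 19, 16.
Ancestors of 1: 1, 8, 20, 19, 16.
The deepest node appearing in both lists is 19.

19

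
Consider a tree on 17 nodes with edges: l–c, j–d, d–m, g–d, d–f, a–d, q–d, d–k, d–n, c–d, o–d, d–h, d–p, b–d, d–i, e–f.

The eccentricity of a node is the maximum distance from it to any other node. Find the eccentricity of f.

3

Distances from f peak at 3, attained at l.
f-d-c-l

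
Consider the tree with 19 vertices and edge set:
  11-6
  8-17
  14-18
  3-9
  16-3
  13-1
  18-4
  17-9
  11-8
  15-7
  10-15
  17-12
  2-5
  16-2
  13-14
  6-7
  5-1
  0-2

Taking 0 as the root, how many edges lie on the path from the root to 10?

Path from 0 to 10: 0–2–16–3–9–17–8–11–6–7–15–10, which has 11 edges.

11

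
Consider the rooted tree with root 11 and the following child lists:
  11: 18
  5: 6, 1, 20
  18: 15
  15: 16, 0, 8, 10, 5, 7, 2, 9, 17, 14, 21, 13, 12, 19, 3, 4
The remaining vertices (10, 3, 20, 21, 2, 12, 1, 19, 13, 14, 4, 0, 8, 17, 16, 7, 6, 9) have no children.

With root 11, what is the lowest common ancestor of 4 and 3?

Path 4→root: 4 15 18 11; path 3→root: 3 15 18 11.
First common node: 15.

15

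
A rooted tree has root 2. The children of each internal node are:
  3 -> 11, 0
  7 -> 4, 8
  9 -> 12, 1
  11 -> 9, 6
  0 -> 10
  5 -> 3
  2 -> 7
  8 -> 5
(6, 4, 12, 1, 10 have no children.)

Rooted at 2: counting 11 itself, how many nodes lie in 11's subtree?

5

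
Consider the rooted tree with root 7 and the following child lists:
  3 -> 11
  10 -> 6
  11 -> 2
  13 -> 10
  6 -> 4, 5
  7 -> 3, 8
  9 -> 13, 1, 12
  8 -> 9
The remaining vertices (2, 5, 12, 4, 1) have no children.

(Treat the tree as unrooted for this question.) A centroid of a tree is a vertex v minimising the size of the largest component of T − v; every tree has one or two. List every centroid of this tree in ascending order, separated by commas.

9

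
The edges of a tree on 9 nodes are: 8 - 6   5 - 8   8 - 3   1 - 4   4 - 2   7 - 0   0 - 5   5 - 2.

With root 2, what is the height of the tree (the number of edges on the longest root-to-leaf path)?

3 sits deepest: 2 → 5 → 8 → 3 — 3 edges from the root.

3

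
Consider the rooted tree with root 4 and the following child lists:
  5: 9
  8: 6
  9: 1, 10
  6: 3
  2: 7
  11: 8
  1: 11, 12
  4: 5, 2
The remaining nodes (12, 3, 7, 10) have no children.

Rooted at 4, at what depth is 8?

5

Climbing from 8 to the root: 8 – 11 – 1 – 9 – 5 – 4. That's 5 steps.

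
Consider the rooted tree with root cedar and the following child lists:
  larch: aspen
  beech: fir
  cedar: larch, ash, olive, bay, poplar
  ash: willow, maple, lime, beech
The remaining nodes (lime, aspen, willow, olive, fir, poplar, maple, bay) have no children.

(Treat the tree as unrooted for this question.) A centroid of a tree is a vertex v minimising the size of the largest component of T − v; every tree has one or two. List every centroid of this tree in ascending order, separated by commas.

ash, cedar

Delete ash: the remaining components have sizes 6, 2, 1, 1, 1. Max 6 ≤ 6, so ash is a centroid.
Its neighbour cedar also leaves a largest component of size 6, so both are centroids.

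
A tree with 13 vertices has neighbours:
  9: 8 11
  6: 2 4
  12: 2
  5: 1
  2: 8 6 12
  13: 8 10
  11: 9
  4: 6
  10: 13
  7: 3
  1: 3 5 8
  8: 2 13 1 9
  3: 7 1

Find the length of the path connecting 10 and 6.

4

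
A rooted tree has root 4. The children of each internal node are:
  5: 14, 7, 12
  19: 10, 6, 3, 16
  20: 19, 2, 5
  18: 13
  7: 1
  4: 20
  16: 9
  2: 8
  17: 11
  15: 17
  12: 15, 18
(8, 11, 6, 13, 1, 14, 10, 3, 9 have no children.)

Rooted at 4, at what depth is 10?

3

Climbing from 10 to the root: 10 → 19 → 20 → 4. That's 3 steps.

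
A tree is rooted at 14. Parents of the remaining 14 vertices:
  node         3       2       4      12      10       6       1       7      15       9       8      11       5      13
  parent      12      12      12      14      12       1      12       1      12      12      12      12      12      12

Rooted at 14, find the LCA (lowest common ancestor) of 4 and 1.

12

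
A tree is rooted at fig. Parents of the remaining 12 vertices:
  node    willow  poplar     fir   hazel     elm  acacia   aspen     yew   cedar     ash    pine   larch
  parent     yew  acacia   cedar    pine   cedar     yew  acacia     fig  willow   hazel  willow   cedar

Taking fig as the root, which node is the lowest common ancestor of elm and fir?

elm's ancestor chain is elm, cedar, willow, yew, fig and fir's is fir, cedar, willow, yew, fig; they first meet at cedar.

cedar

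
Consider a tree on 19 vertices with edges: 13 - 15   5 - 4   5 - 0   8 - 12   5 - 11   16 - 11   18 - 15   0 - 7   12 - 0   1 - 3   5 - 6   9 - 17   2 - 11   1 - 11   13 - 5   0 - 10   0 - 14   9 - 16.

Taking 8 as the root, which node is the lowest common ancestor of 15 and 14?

Path 15→root: 15 13 5 0 12 8; path 14→root: 14 0 12 8.
First common node: 0.

0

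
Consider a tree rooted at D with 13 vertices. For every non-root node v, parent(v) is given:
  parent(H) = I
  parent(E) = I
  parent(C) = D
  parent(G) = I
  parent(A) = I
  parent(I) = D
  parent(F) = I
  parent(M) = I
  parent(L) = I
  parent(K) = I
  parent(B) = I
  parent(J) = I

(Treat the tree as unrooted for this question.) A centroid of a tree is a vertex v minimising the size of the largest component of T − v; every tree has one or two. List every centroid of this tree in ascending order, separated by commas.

Delete I: the remaining components have sizes 2, 1, 1, 1, 1, 1, 1, 1, 1, 1, 1. Max 2 ≤ 6, so I is a centroid.
Every other node leaves some component of size > 6, so the centroid is unique.

I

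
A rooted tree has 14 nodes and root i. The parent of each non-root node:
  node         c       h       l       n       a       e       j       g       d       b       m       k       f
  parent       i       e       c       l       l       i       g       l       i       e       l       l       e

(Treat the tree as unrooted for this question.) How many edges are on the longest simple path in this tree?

Starting from f, a farthest node is j at distance 6.
One longest path: f - e - i - c - l - g - j.
So the diameter is 6.

6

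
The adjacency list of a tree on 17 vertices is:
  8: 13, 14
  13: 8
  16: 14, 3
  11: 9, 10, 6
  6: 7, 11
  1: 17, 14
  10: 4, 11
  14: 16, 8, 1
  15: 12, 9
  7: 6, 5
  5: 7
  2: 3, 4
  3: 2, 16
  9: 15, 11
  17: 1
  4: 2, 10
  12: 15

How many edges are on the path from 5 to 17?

Walking from 5: 5–7–6–11–10–4–2–3–16–14–1–17. Length 11.

11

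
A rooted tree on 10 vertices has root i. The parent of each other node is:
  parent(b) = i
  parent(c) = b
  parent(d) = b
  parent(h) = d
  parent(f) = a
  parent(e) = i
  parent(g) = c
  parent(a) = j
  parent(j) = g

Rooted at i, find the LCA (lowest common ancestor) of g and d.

Ancestors of g (toward the root): g, c, b, i.
Ancestors of d: d, b, i.
The deepest node appearing in both lists is b.

b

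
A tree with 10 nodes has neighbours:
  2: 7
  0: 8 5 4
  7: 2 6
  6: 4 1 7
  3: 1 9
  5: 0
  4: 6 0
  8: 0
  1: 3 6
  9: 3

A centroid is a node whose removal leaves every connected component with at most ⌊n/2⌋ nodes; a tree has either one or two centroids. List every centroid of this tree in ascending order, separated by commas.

6

If 6 is removed the pieces have sizes 4, 3, 2, all ≤ ⌊10/2⌋ = 5.
No neighbour of 6 does as well, so 6 is the unique centroid.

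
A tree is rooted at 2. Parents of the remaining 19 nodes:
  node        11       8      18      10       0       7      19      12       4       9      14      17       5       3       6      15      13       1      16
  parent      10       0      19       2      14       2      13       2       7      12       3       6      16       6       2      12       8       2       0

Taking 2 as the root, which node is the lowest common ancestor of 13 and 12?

13's ancestor chain is 13, 8, 0, 14, 3, 6, 2 and 12's is 12, 2; they first meet at 2.

2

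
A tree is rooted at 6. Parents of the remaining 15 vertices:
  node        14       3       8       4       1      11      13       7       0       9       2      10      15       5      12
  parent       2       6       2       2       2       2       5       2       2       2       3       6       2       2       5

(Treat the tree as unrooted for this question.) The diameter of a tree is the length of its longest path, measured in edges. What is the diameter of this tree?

Starting from 10, a farthest node is 12 at distance 5.
One longest path: 10–6–3–2–5–12.
So the diameter is 5.

5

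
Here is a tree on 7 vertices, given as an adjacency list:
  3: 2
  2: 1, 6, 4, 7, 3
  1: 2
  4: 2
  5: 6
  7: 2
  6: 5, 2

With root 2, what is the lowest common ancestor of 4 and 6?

2

4's ancestor chain is 4, 2 and 6's is 6, 2; they first meet at 2.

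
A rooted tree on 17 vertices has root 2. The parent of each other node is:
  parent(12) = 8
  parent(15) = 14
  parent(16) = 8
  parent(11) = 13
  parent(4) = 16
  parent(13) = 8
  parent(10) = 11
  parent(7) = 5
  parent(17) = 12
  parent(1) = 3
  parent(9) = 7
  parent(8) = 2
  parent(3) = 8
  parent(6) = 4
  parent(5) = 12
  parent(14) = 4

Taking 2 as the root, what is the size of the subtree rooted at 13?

13's subtree: {13, 11, 10}, size 3.

3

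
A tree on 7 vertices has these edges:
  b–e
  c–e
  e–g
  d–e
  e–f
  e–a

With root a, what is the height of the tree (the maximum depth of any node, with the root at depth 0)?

2

A deepest node is c, reached by a-e-c.
That path has 2 edges, so the height is 2.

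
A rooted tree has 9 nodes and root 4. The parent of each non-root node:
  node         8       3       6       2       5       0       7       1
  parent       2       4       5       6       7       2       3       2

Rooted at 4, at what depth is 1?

4 → 3 → 7 → 5 → 6 → 2 → 1 — 6 edges.

6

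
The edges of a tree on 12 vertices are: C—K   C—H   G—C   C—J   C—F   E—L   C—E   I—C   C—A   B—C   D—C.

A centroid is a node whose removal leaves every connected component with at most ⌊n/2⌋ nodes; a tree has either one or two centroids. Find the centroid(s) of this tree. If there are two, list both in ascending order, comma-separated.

If C is removed the pieces have sizes 2, 1, 1, 1, 1, 1, 1, 1, 1, 1, all ≤ ⌊12/2⌋ = 6.
Every other node leaves some component of size > 6, so the centroid is unique.

C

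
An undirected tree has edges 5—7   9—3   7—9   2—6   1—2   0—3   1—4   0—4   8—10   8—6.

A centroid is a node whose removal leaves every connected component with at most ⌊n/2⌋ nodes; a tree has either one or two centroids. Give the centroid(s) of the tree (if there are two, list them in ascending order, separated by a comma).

4

Removing 4 splits the tree into components of sizes 5, 5; the largest is 5 ≤ ⌊11/2⌋ = 5.
No neighbour of 4 does as well, so 4 is the unique centroid.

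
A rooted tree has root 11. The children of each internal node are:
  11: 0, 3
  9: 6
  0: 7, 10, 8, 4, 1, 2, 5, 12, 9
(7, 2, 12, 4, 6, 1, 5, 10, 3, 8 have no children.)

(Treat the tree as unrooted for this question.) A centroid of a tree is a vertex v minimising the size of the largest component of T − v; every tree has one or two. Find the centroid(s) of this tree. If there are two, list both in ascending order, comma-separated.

0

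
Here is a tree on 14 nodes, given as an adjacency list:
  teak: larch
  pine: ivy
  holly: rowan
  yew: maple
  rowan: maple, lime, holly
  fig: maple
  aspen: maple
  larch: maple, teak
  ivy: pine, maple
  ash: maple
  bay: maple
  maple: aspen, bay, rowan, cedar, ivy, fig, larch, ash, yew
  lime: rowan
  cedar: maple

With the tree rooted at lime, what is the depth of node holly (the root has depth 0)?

2

Path from lime to holly: lime–rowan–holly, which has 2 edges.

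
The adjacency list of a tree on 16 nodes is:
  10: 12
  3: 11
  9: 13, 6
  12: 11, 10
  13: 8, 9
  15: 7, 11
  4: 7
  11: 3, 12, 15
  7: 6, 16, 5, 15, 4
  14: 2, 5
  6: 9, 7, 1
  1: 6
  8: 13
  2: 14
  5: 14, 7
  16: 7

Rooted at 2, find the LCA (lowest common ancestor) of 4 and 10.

7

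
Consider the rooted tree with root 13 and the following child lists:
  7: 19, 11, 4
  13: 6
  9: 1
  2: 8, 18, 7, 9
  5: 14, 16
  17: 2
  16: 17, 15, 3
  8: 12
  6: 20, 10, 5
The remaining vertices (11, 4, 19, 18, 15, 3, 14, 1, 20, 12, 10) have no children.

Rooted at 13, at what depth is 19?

7

13 – 6 – 5 – 16 – 17 – 2 – 7 – 19 — 7 edges.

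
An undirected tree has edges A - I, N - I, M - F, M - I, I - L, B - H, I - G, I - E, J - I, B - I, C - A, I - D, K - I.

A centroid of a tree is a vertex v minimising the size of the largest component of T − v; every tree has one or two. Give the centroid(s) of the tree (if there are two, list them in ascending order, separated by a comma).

If I is removed the pieces have sizes 2, 2, 2, 1, 1, 1, 1, 1, 1, 1, all ≤ ⌊14/2⌋ = 7.
No neighbour of I does as well, so I is the unique centroid.

I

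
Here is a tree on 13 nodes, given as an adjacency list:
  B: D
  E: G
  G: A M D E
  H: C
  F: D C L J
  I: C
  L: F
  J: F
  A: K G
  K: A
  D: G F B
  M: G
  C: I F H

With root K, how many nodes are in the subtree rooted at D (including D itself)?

Descendants of D (including itself): D, F, B, C, L, J, H, I. That's 8.

8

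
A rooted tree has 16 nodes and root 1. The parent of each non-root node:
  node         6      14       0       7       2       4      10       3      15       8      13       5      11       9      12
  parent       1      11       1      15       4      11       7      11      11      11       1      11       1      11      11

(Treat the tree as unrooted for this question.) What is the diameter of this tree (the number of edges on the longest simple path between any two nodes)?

A longest path is 10 - 7 - 15 - 11 - 1 - 0, with 5 edges.

5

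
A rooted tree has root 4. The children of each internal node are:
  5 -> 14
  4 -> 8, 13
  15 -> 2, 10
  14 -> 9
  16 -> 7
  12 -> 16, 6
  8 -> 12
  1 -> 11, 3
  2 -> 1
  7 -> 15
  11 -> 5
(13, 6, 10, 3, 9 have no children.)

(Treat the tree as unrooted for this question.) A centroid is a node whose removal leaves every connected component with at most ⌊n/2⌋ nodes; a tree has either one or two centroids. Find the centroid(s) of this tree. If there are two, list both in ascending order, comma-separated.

If 15 is removed the pieces have sizes 7, 7, 1, all ≤ ⌊16/2⌋ = 8.
No neighbour of 15 does as well, so 15 is the unique centroid.

15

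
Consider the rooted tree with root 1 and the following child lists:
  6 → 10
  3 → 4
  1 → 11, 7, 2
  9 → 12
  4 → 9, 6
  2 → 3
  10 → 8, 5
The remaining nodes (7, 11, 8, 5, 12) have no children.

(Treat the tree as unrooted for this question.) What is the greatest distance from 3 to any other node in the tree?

The node farthest from 3 is 8 (5 also at distance 4), via 3–4–6–10–8 — 4 edges.

4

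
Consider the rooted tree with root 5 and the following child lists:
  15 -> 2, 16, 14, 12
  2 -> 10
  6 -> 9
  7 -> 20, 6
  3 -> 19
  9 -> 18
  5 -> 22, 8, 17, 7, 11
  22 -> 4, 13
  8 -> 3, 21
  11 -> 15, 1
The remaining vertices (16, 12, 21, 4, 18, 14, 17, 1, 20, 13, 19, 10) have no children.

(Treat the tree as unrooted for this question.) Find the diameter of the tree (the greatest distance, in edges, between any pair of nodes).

A longest path is 10–2–15–11–5–7–6–9–18, with 8 edges.

8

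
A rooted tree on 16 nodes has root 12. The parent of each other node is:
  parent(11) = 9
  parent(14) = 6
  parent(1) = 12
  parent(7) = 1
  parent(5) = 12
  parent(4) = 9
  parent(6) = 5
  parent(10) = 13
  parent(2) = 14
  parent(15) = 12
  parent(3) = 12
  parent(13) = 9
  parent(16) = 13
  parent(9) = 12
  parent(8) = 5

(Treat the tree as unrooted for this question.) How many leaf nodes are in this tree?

The leaves are 2, 3, 4, 7, 8, 10, 11, 15, 16.
That is 9 leaves.

9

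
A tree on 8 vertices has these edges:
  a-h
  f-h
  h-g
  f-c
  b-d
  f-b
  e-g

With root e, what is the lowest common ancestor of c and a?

c's ancestor chain is c, f, h, g, e and a's is a, h, g, e; they first meet at h.

h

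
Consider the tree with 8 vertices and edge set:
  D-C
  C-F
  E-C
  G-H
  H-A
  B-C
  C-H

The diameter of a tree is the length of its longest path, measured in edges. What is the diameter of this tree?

A longest path is F - C - H - G, with 3 edges.

3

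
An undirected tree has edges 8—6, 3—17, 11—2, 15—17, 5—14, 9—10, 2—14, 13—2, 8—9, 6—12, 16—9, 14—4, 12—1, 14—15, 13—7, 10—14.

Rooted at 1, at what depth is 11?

8

1–12–6–8–9–10–14–2–11 — 8 edges.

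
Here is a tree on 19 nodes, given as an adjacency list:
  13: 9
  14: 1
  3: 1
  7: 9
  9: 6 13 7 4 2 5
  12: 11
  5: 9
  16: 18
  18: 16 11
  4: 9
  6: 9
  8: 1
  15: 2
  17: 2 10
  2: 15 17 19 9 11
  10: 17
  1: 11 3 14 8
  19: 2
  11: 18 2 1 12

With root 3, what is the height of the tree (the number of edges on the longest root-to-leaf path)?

5

A deepest node is 6, reached by 3-1-11-2-9-6.
That path has 5 edges, so the height is 5.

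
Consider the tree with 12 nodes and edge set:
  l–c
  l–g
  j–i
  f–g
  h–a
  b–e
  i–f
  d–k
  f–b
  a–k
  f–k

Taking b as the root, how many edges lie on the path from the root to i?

2

Climbing from i to the root: i → f → b. That's 2 steps.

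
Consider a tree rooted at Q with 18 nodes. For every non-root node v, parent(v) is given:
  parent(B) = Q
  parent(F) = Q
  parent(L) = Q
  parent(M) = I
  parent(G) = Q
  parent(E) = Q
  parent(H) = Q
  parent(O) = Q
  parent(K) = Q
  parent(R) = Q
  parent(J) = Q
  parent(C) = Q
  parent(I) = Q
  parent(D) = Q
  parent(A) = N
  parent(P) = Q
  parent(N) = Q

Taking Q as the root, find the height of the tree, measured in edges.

2

A deepest node is A, reached by Q-N-A.
That path has 2 edges, so the height is 2.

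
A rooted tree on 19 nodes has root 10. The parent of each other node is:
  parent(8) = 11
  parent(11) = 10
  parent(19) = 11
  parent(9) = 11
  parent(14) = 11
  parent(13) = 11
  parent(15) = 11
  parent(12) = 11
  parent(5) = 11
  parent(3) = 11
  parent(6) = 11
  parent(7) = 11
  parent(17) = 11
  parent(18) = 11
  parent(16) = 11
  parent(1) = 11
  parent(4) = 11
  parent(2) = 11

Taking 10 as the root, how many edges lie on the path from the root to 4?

Climbing from 4 to the root: 4 – 11 – 10. That's 2 steps.

2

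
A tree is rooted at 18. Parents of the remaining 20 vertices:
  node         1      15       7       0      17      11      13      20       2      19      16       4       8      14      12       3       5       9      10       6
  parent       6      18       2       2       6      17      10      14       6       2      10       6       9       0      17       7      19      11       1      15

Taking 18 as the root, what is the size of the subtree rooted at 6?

19

The subtree rooted at 6 contains: 6, 4, 17, 2, 1, 11, 12, 7, 0, 19, 10, 9, 3, 14, 5, 16, 13, 8, 20 — 19 nodes.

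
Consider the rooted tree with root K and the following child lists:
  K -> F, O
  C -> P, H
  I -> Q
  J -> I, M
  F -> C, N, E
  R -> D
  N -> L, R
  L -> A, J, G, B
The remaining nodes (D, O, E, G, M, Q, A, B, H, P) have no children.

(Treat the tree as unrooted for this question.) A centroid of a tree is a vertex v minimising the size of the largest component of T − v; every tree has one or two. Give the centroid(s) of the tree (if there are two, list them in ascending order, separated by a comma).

N

Delete N: the remaining components have sizes 8, 7, 2. Max 8 ≤ 9, so N is a centroid.
Every other node leaves some component of size > 9, so the centroid is unique.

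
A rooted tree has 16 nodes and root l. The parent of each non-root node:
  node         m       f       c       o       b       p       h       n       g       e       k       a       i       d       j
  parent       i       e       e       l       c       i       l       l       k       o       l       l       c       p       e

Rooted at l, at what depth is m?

5

Path from l to m: l – o – e – c – i – m, which has 5 edges.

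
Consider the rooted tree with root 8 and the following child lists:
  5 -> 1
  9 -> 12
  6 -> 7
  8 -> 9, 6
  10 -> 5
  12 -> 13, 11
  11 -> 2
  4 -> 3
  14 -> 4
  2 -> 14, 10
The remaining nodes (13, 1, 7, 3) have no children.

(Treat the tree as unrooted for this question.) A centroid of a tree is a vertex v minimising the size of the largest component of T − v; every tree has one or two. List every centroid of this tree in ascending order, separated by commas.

2, 11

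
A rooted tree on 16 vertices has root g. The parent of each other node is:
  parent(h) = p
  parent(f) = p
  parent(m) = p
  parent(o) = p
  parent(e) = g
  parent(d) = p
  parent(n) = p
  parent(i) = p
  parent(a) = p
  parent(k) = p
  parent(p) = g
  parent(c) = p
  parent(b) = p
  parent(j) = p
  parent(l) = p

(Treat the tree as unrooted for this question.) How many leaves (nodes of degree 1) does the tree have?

14

Degree-1 nodes: a, b, c, d, e, f, h, i, j, k, l, m, n, o — 14 of them.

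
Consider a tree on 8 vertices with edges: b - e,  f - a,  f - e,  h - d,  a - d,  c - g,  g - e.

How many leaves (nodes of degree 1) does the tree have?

Exactly 3 nodes have a single neighbour: b, c, h.

3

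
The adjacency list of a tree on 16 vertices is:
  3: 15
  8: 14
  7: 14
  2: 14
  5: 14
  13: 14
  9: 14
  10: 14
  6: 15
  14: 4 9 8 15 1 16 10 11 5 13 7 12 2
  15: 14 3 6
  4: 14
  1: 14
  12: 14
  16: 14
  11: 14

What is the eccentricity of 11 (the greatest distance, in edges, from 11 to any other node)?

3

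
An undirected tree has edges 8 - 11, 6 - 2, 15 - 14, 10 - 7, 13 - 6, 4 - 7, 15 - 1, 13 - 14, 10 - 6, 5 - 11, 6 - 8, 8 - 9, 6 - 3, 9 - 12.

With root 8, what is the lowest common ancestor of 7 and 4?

Path 7→root: 7 10 6 8; path 4→root: 4 7 10 6 8.
First common node: 7.

7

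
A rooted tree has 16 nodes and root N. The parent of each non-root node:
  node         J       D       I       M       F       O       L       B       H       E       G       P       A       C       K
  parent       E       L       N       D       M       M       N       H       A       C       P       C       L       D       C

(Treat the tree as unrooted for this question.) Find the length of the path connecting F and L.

3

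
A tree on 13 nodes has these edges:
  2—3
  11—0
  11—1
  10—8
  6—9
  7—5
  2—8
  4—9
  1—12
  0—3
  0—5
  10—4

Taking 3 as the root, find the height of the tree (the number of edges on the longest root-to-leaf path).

The longest root-to-leaf path is 3 → 2 → 8 → 10 → 4 → 9 → 6 (6 edges).

6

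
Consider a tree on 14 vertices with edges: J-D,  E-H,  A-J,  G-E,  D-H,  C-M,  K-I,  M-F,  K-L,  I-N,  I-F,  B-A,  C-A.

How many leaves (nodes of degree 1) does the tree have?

4

Degree-1 nodes: B, G, L, N — 4 of them.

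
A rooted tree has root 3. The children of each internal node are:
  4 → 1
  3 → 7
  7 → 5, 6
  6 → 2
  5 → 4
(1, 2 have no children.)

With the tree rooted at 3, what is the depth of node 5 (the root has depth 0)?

2

Path from 3 to 5: 3 – 7 – 5, which has 2 edges.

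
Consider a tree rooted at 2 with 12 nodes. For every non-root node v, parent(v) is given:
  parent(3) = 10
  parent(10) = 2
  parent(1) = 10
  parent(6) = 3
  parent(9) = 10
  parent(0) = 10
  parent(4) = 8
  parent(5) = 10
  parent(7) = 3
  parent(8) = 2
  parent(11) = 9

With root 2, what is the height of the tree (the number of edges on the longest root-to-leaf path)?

3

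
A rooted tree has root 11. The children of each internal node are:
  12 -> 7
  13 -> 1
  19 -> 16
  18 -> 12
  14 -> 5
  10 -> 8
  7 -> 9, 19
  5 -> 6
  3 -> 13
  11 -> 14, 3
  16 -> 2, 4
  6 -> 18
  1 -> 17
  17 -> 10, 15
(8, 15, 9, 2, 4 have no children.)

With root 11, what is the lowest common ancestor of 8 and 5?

11

Ancestors of 8 (toward the root): 8, 10, 17, 1, 13, 3, 11.
Ancestors of 5: 5, 14, 11.
The deepest node appearing in both lists is 11.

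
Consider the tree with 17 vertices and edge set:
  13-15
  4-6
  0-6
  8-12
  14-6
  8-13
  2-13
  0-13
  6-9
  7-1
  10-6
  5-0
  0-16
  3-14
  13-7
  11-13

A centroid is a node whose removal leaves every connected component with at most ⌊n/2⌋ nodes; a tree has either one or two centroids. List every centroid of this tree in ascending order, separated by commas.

0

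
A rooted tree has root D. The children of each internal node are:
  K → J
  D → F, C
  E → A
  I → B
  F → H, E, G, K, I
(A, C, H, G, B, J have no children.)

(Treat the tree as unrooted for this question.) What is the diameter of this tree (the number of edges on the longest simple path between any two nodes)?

A longest path is A–E–F–K–J, with 4 edges.

4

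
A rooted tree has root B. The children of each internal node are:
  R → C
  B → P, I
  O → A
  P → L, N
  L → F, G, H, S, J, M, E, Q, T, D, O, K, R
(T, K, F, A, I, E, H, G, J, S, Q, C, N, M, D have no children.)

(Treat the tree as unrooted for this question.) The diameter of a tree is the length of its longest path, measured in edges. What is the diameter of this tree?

BFS from I reaches A last, at distance 5; BFS from A confirms no node is farther.
Path: I-B-P-L-O-A.

5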